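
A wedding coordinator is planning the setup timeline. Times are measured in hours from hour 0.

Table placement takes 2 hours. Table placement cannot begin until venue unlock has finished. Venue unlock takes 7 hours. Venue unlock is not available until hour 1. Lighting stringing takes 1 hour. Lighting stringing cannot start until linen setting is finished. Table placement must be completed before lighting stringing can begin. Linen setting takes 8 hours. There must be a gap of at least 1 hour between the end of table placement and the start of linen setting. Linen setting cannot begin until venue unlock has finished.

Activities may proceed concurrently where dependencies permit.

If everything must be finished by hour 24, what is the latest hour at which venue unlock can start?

To finish by hour 24, lighting stringing (duration 1) must start no later than hour 23.
Linen setting must finish before lighting stringing (must start by hour 23). With an 8-hour duration, linen setting must start by 23 − 8 = hour 15.
Table placement feeds linen setting (must start by hour 15, minus 1-hour gap → hour 14); lighting stringing (must start by hour 23). Taking the minimum, table placement must finish by hour 14 and start by 14 − 2 = hour 12.
Venue unlock must finish in time for table placement (must start by hour 12); linen setting (must start by hour 15). The tightest is hour 12, so venue unlock must start by 12 − 7 = hour 5.

5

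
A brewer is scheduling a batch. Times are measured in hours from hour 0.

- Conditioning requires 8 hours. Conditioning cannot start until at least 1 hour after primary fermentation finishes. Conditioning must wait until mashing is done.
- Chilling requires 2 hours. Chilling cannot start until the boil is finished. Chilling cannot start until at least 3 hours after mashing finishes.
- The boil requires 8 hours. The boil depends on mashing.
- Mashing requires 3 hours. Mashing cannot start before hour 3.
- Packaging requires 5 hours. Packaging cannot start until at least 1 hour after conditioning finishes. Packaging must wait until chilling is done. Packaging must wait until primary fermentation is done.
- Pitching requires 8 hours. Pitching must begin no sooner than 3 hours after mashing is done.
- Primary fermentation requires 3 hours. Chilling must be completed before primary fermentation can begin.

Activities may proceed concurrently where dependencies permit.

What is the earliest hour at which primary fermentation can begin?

16

Mashing cannot begin until its own release at hour 3. It runs from hour 3 to 3 + 3 = hour 6.
The boil waits on mashing (finishes hour 6), so it starts at hour 6 and finishes at 6 + 8 = hour 14.
Chilling cannot start until the boil (finishes hour 14); mashing (finishes hour 6, plus 3-hour gap → hour 9). The controlling bound is hour 14, so chilling finishes at 14 + 2 = hour 16.
Primary fermentation waits on chilling (finishes hour 16), so the earliest it can start is hour 16.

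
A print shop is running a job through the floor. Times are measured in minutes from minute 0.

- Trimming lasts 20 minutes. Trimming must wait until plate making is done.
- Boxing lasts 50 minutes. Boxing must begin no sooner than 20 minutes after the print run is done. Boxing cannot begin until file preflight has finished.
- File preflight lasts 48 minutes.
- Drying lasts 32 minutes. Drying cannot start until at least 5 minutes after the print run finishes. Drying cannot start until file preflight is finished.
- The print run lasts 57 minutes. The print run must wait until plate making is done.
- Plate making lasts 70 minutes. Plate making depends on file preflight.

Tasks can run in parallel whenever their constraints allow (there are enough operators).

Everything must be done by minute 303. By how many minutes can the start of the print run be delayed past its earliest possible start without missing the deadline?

58

File preflight can start immediately at minute 0; it finishes at minute 48.
Plate making cannot begin until file preflight (finishes minute 48). It runs from minute 48 to 48 + 70 = minute 118.
The print run waits on plate making (finishes minute 118), so it starts at minute 118 and finishes at 118 + 57 = minute 175.

Working backward from the deadline:
Drying has no dependents, so it just needs to finish by minute 303. Starting by 303 − 32 = minute 271 achieves that.
Nothing follows boxing; the deadline of minute 303 is its only limit. It must start by 303 − 50 = minute 253.
The print run must finish in time for drying (must start by minute 271, minus 5-minute gap → minute 266); boxing (must start by minute 253, minus 20-minute gap → minute 233). The tightest is minute 233, so the print run must start by 233 − 57 = minute 176.
So the print run can start as early as minute 118 and as late as minute 176, giving 176 − 118 = 58 minutes of slack.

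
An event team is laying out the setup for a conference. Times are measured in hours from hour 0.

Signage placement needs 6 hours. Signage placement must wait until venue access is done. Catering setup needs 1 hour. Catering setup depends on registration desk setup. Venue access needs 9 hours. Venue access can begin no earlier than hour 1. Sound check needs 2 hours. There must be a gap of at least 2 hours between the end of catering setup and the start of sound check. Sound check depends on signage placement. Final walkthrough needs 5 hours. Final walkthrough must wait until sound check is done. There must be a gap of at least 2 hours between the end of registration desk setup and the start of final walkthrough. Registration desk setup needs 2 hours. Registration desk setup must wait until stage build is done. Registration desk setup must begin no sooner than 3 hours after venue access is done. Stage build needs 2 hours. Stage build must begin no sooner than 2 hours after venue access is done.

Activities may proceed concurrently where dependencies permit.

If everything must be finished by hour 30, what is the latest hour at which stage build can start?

16

Final walkthrough must finish by hour 30; it takes 5 hours, so it must start by 30 − 5 = hour 25.
Since final walkthrough (must start by hour 25) depends on it, sound check must finish by hour 25. Backing off its 2-hour duration gives a latest start of hour 23.
Catering setup must finish before sound check (must start by hour 23, minus 2-hour gap → hour 21). With a 1-hour duration, catering setup must start by 21 − 1 = hour 20.
For registration desk setup: catering setup (must start by hour 20); final walkthrough (must start by hour 25, minus 2-hour gap → hour 23). The most restrictive is hour 20; with a 2-hour duration, registration desk setup must start by hour 18.
Stage build feeds into registration desk setup (must start by hour 18); so stage build must finish by hour 18 and therefore start by hour 16.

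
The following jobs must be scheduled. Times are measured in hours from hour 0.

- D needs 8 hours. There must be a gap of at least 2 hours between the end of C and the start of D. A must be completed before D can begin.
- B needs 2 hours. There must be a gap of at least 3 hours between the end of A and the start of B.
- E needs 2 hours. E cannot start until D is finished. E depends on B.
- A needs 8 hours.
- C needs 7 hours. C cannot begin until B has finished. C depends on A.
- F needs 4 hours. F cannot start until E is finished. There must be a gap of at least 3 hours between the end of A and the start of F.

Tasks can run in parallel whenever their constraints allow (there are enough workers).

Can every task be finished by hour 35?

A has no prerequisites, so it starts at hour 0 and finishes at hour 8.
After A (finishes hour 8, plus 3-hour gap → hour 11), B can start at hour 11 and finishes at hour 13.
For C: B (finishes hour 13); A (finishes hour 8). Taking the maximum gives a start of hour 13, and it finishes at 13 + 7 = hour 20.
For D: C (finishes hour 20, plus 2-hour gap → hour 22); A (finishes hour 8). Taking the maximum gives a start of hour 22, and it finishes at 22 + 8 = hour 30.
E needs all of D (finishes hour 30); B (finishes hour 13). That puts its earliest start at hour 30; it finishes at 30 + 2 = hour 32.
F has to wait for E (finishes hour 32); A (finishes hour 8, plus 3-hour gap → hour 11). The latest of these is hour 32, so F runs hour 32 to 32 + 4 = hour 36.
The earliest everything can be done is hour 36, which is after the deadline of 35, so it is not possible.

No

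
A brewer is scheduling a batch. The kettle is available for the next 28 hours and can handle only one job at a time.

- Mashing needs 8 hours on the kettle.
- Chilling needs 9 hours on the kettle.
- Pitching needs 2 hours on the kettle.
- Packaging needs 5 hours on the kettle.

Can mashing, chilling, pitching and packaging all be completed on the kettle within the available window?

Yes

Running back to back, the jobs need 8 + 9 + 2 + 5 = 24 hours on the kettle.
Since 24 ≤ 28, they fit within the window.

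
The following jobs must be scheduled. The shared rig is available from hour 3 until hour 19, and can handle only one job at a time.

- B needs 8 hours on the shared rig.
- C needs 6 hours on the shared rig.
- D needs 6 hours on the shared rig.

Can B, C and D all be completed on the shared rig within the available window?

The shared rig window is 19 − 3 = 16 hours.
Running back to back, the jobs need 8 + 6 + 6 = 20 hours on the shared rig.
Since 20 > 16, they cannot all fit.

No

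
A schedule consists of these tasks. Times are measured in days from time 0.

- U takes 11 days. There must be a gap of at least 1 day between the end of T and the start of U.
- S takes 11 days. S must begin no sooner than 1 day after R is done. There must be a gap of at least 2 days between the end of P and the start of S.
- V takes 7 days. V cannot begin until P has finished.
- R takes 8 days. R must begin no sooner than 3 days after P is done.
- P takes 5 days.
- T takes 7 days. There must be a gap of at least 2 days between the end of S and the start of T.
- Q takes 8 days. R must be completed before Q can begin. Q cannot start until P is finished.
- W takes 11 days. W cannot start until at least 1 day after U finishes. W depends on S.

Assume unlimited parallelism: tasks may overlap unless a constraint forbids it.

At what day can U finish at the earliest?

49

Nothing blocks P, so it runs from day 0 to day 5.
R cannot begin until P (finishes day 5, plus 3-day gap → day 8). It runs from day 8 to 8 + 8 = day 16.
S has to wait for R (finishes day 16, plus 1-day gap → day 17); P (finishes day 5, plus 2-day gap → day 7). The latest of these is day 17, so S runs day 17 to 17 + 11 = day 28.
T cannot begin until S (finishes day 28, plus 2-day gap → day 30). It runs from day 30 to 30 + 7 = day 37.
U waits on T (finishes day 37, plus 1-day gap → day 38), so it starts at day 38 and finishes at 38 + 11 = day 49.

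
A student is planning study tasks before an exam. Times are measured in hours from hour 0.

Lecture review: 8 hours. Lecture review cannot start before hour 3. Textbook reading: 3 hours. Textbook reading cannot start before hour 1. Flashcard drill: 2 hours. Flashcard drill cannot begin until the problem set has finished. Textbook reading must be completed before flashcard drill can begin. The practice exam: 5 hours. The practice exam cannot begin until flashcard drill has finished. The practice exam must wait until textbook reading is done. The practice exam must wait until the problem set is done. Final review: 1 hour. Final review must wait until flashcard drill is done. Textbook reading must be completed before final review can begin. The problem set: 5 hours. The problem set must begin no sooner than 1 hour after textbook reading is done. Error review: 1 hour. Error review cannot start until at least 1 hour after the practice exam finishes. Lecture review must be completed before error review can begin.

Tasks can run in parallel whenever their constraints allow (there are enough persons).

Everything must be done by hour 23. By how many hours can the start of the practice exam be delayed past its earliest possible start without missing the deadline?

4

Textbook reading cannot begin until its own release at hour 1. It runs from hour 1 to 1 + 3 = hour 4.
The problem set waits on textbook reading (finishes hour 4, plus 1-hour gap → hour 5), so it starts at hour 5 and finishes at 5 + 5 = hour 10.
Flashcard drill cannot start until the problem set (finishes hour 10); textbook reading (finishes hour 4). The controlling bound is hour 10, so flashcard drill finishes at 10 + 2 = hour 12.
The practice exam has to wait for flashcard drill (finishes hour 12); textbook reading (finishes hour 4); the problem set (finishes hour 10). The latest of these is hour 12, so the practice exam runs hour 12 to 12 + 5 = hour 17.

Working backward from the deadline:
To finish by hour 23, error review (duration 1) must start no later than hour 22.
Since error review (must start by hour 22, minus 1-hour gap → hour 21) depends on it, the practice exam must finish by hour 21. Backing off its 5-hour duration gives a latest start of hour 16.
So the practice exam can start as early as hour 12 and as late as hour 16, giving 16 − 12 = 4 hours of slack.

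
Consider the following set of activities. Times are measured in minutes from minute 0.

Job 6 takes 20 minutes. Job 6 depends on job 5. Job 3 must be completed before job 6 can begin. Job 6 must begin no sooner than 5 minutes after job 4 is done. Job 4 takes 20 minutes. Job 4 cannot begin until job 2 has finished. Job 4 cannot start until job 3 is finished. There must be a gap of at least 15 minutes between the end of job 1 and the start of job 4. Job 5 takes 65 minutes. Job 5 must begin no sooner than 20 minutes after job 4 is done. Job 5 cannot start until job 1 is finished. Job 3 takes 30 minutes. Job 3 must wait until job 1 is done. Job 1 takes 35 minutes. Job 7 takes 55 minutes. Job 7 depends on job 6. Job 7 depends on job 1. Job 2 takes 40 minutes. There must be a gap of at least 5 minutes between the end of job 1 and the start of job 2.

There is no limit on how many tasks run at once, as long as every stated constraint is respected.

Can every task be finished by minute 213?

No

Job 1 can start immediately at minute 0; it finishes at minute 35.
After job 1 (finishes minute 35), job 3 can start at minute 35 and finishes at minute 65.
After job 1 (finishes minute 35, plus 5-minute gap → minute 40), job 2 can start at minute 40 and finishes at minute 80.
Job 4 cannot start until job 2 (finishes minute 80); job 3 (finishes minute 65); job 1 (finishes minute 35, plus 15-minute gap → minute 50). The controlling bound is minute 80, so job 4 finishes at 80 + 20 = minute 100.
For job 5: job 4 (finishes minute 100, plus 20-minute gap → minute 120); job 1 (finishes minute 35). Taking the maximum gives a start of minute 120, and it finishes at 120 + 65 = minute 185.
Job 6 has to wait for job 5 (finishes minute 185); job 3 (finishes minute 65); job 4 (finishes minute 100, plus 5-minute gap → minute 105). The latest of these is minute 185, so job 6 runs minute 185 to 185 + 20 = minute 205.
Job 7 has to wait for job 6 (finishes minute 205); job 1 (finishes minute 35). The latest of these is minute 205, so job 7 runs minute 205 to 205 + 55 = minute 260.
The earliest everything can be done is minute 260, which is after the deadline of 213, so it is not possible.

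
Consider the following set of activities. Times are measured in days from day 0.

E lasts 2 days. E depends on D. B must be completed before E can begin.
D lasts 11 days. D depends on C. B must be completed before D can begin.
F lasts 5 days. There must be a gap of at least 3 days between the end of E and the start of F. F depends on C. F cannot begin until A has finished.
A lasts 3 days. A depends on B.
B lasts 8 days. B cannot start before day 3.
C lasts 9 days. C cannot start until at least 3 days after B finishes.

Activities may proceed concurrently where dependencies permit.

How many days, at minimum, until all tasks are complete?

44

After its own release at day 3, B can start at day 3 and finishes at day 11.
After B (finishes day 11, plus 3-day gap → day 14), C can start at day 14 and finishes at day 23.
D cannot start until C (finishes day 23); B (finishes day 11). The controlling bound is day 23, so D finishes at 23 + 11 = day 34.
E has to wait for D (finishes day 34); B (finishes day 11). The latest of these is day 34, so E runs day 34 to 34 + 2 = day 36.
A waits on B (finishes day 11), so it starts at day 11 and finishes at 11 + 3 = day 14.
For F: E (finishes day 36, plus 3-day gap → day 39); C (finishes day 23); A (finishes day 14). Taking the maximum gives a start of day 39, and it finishes at 39 + 5 = day 44.
All tasks are finished once the last one completes. Finish times: A at 14, B at 11, C at 23, D at 34, E at 36, F at 44. The latest is day 44.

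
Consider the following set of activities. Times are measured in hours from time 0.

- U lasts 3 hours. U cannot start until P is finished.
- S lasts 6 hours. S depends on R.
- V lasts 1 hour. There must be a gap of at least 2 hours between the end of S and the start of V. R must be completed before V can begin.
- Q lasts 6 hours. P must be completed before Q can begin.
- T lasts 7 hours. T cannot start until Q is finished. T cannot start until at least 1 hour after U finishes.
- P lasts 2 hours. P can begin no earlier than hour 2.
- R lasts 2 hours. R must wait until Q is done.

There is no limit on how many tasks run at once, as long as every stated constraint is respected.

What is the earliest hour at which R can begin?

P waits on its own release at hour 2, so it starts at hour 2 and finishes at 2 + 2 = hour 4.
After P (finishes hour 4), Q can start at hour 4 and finishes at hour 10.
R waits on Q (finishes hour 10), so the earliest it can start is hour 10.

10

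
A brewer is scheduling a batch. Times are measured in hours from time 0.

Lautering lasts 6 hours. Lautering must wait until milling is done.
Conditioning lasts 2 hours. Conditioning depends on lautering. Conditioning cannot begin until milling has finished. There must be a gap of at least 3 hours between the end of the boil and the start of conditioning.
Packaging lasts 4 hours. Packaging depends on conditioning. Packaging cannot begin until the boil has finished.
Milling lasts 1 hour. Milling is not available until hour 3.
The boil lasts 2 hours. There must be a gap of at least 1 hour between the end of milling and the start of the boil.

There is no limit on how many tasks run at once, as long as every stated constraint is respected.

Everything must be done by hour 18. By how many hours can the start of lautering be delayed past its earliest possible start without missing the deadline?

2

Milling cannot begin until its own release at hour 3. It runs from hour 3 to 3 + 1 = hour 4.
Lautering cannot begin until milling (finishes hour 4). It runs from hour 4 to 4 + 6 = hour 10.

Working backward from the deadline:
Packaging has no dependents, so it just needs to finish by hour 18. Starting by 18 − 4 = hour 14 achieves that.
Since packaging (must start by hour 14) depends on it, conditioning must finish by hour 14. Backing off its 2-hour duration gives a latest start of hour 12.
Lautering must finish before conditioning (must start by hour 12). With a 6-hour duration, lautering must start by 12 − 6 = hour 6.
So lautering can start as early as hour 4 and as late as hour 6, giving 6 − 4 = 2 hours of slack.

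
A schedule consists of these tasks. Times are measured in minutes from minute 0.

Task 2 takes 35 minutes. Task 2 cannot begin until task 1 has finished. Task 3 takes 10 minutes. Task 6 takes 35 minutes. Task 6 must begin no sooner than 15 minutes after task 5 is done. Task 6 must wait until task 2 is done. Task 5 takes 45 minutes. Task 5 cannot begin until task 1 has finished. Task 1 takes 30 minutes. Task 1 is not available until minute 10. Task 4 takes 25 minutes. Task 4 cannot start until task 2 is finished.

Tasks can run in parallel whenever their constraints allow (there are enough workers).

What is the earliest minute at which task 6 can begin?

Task 1 cannot begin until its own release at minute 10. It runs from minute 10 to 10 + 30 = minute 40.
Task 5 waits on task 1 (finishes minute 40), so it starts at minute 40 and finishes at 40 + 45 = minute 85.
Task 2 waits on task 1 (finishes minute 40), so it starts at minute 40 and finishes at 40 + 35 = minute 75.
Task 6 waits on task 5 (finishes minute 85, plus 15-minute gap → minute 100); task 2 (finishes minute 75). The latest of these is minute 100, which is the earliest task 6 can start.

100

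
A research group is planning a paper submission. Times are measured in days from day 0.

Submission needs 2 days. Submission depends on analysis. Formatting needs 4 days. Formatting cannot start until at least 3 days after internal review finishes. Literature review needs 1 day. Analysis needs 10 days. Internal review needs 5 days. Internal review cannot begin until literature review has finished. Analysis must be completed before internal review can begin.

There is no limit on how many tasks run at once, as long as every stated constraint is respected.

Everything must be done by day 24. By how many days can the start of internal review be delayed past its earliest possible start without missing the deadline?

Analysis can start immediately at day 0; it finishes at day 10.
Literature review can start immediately at day 0; it finishes at day 1.
For internal review: literature review (finishes day 1); analysis (finishes day 10). Taking the maximum gives a start of day 10, and it finishes at 10 + 5 = day 15.

Working backward from the deadline:
Nothing follows formatting; the deadline of day 24 is its only limit. It must start by 24 − 4 = day 20.
Internal review must finish before formatting (must start by day 20, minus 3-day gap → day 17). With a 5-day duration, internal review must start by 17 − 5 = day 12.
So internal review can start as early as day 10 and as late as day 12, giving 12 − 10 = 2 days of slack.

2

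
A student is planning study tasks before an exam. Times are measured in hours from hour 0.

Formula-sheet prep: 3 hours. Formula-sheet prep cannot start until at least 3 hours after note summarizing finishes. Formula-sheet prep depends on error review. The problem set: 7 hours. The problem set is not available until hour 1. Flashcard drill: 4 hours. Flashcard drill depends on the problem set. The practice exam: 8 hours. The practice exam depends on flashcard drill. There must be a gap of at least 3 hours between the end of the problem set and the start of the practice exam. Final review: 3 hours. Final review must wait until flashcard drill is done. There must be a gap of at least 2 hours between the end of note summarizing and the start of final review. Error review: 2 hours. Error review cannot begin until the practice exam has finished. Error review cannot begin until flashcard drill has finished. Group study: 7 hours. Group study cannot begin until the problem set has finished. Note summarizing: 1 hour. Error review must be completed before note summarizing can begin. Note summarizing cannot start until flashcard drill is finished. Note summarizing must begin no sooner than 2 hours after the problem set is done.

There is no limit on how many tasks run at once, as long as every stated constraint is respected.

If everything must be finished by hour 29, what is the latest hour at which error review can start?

To finish by hour 29, formula-sheet prep (duration 3) must start no later than hour 26.
Final review must finish by hour 29; it takes 3 hours, so it must start by 29 − 3 = hour 26.
For note summarizing: formula-sheet prep (must start by hour 26, minus 3-hour gap → hour 23); final review (must start by hour 26, minus 2-hour gap → hour 24). The most restrictive is hour 23; with a 1-hour duration, note summarizing must start by hour 22.
For error review: note summarizing (must start by hour 22); formula-sheet prep (must start by hour 26). The most restrictive is hour 22; with a 2-hour duration, error review must start by hour 20.

20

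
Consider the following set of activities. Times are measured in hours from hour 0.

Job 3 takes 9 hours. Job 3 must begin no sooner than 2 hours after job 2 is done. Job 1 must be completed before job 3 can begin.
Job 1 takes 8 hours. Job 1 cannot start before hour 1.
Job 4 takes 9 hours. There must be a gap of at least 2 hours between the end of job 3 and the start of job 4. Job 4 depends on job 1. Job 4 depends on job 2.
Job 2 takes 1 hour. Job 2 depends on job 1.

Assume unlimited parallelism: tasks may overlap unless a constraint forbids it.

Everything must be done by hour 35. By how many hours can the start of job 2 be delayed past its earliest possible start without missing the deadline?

Job 1 waits on its own release at hour 1, so it starts at hour 1 and finishes at 1 + 8 = hour 9.
After job 1 (finishes hour 9), job 2 can start at hour 9 and finishes at hour 10.

Working backward from the deadline:
Nothing follows job 4; the deadline of hour 35 is its only limit. It must start by 35 − 9 = hour 26.
Job 3 feeds into job 4 (must start by hour 26, minus 2-hour gap → hour 24); so job 3 must finish by hour 24 and therefore start by hour 15.
For job 2: job 3 (must start by hour 15, minus 2-hour gap → hour 13); job 4 (must start by hour 26). The most restrictive is hour 13; with a 1-hour duration, job 2 must start by hour 12.
So job 2 can start as early as hour 9 and as late as hour 12, giving 12 − 9 = 3 hours of slack.

3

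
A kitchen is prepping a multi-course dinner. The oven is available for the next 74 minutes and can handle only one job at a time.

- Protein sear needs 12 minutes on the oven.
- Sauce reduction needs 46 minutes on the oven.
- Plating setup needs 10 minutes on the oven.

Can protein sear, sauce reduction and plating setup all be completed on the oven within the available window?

Running back to back, the jobs need 12 + 46 + 10 = 68 minutes on the oven.
Since 68 ≤ 74, they fit within the window.

Yes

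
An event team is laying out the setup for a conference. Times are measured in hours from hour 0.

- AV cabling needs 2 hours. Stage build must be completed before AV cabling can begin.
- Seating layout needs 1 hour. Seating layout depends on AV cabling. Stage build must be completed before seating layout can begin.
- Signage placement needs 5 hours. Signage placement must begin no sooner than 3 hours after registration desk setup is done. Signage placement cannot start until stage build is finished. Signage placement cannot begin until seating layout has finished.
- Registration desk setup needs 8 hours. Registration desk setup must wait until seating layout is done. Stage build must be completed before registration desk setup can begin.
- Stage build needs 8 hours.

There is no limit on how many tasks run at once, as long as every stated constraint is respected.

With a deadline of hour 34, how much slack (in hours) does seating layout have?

Stage build has no prerequisites, so it starts at hour 0 and finishes at hour 8.
AV cabling waits on stage build (finishes hour 8), so it starts at hour 8 and finishes at 8 + 2 = hour 10.
Seating layout needs all of AV cabling (finishes hour 10); stage build (finishes hour 8). That puts its earliest start at hour 10; it finishes at 10 + 1 = hour 11.

Working backward from the deadline:
To finish by hour 34, signage placement (duration 5) must start no later than hour 29.
Registration desk setup feeds into signage placement (must start by hour 29, minus 3-hour gap → hour 26); so registration desk setup must finish by hour 26 and therefore start by hour 18.
Seating layout must finish in time for registration desk setup (must start by hour 18); signage placement (must start by hour 29). The tightest is hour 18, so seating layout must start by 18 − 1 = hour 17.
So seating layout can start as early as hour 10 and as late as hour 17, giving 17 − 10 = 7 hours of slack.

7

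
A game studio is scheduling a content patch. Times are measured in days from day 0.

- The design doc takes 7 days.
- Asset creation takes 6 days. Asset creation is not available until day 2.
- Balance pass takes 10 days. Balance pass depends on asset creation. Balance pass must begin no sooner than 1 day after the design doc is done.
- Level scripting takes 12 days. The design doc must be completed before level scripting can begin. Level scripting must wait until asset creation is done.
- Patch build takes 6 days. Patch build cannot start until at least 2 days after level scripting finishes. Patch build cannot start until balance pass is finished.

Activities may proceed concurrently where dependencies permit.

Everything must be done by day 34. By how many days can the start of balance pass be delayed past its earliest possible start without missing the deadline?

10

After its own release at day 2, asset creation can start at day 2 and finishes at day 8.
Nothing blocks the design doc, so it runs from day 0 to day 7.
Balance pass has to wait for asset creation (finishes day 8); the design doc (finishes day 7, plus 1-day gap → day 8). The latest of these is day 8, so balance pass runs day 8 to 8 + 10 = day 18.

Working backward from the deadline:
Patch build must finish by day 34; it takes 6 days, so it must start by 34 − 6 = day 28.
Balance pass has to be done before patch build (must start by day 28). That means finishing by day 28, i.e. starting by 28 − 10 = day 18.
So balance pass can start as early as day 8 and as late as day 18, giving 18 − 8 = 10 days of slack.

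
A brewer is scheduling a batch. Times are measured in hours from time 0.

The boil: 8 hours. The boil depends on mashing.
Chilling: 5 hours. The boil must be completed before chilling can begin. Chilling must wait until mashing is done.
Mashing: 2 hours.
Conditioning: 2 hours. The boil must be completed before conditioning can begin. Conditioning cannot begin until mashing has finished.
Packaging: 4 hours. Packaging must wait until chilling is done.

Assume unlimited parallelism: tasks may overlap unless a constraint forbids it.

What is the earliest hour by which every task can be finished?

Mashing can start immediately at hour 0; it finishes at hour 2.
After mashing (finishes hour 2), the boil can start at hour 2 and finishes at hour 10.
For conditioning: the boil (finishes hour 10); mashing (finishes hour 2). Taking the maximum gives a start of hour 10, and it finishes at 10 + 2 = hour 12.
Chilling cannot start until the boil (finishes hour 10); mashing (finishes hour 2). The controlling bound is hour 10, so chilling finishes at 10 + 5 = hour 15.
After chilling (finishes hour 15), packaging can start at hour 15 and finishes at hour 19.
All tasks are finished once the last one completes. Finish times: Mashing at 2, The boil at 10, Chilling at 15, Conditioning at 12, Packaging at 19. The latest is hour 19.

19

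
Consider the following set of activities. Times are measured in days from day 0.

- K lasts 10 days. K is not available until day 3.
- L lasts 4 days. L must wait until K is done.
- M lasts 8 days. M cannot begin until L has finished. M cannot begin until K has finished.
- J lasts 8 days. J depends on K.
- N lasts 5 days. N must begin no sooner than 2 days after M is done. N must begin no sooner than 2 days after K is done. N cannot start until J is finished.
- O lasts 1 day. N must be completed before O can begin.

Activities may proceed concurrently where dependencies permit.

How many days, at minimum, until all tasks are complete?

33

K cannot begin until its own release at day 3. It runs from day 3 to 3 + 10 = day 13.
L waits on K (finishes day 13), so it starts at day 13 and finishes at 13 + 4 = day 17.
For M: L (finishes day 17); K (finishes day 13). Taking the maximum gives a start of day 17, and it finishes at 17 + 8 = day 25.
J cannot begin until K (finishes day 13). It runs from day 13 to 13 + 8 = day 21.
For N: M (finishes day 25, plus 2-day gap → day 27); K (finishes day 13, plus 2-day gap → day 15); J (finishes day 21). Taking the maximum gives a start of day 27, and it finishes at 27 + 5 = day 32.
O waits on N (finishes day 32), so it starts at day 32 and finishes at 32 + 1 = day 33.
All tasks are finished once the last one completes. Finish times: J at 21, K at 13, L at 17, M at 25, N at 32, O at 33. The latest is day 33.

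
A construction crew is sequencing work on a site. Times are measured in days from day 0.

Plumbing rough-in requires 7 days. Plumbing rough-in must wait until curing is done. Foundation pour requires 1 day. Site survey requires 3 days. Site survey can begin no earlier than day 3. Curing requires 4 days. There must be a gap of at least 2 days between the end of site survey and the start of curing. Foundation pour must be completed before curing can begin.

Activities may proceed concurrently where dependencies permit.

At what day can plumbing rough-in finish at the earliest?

Foundation pour can start immediately at day 0; it finishes at day 1.
After its own release at day 3, site survey can start at day 3 and finishes at day 6.
For curing: site survey (finishes day 6, plus 2-day gap → day 8); foundation pour (finishes day 1). Taking the maximum gives a start of day 8, and it finishes at 8 + 4 = day 12.
After curing (finishes day 12), plumbing rough-in can start at day 12 and finishes at day 19.

19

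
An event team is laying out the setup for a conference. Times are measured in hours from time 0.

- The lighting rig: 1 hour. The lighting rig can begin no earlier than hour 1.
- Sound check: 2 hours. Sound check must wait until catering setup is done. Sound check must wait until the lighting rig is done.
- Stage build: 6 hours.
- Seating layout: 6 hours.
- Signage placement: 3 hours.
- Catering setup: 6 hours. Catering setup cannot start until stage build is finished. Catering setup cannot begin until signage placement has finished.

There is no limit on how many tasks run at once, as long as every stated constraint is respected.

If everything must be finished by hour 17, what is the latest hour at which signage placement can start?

To finish by hour 17, sound check (duration 2) must start no later than hour 15.
Catering setup feeds into sound check (must start by hour 15); so catering setup must finish by hour 15 and therefore start by hour 9.
Signage placement feeds into catering setup (must start by hour 9); so signage placement must finish by hour 9 and therefore start by hour 6.

6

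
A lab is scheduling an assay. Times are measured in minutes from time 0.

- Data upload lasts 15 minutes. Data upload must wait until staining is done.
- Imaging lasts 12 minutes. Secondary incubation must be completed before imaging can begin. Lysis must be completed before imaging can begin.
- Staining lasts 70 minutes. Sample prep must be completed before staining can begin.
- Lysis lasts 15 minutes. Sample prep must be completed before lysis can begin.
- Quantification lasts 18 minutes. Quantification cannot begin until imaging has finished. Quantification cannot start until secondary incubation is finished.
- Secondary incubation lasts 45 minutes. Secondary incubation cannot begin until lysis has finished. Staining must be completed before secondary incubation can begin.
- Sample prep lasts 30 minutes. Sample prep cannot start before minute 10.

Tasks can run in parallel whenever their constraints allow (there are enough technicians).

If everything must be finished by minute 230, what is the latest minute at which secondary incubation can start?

155

Quantification must finish by minute 230; it takes 18 minutes, so it must start by 230 − 18 = minute 212.
Imaging must finish before quantification (must start by minute 212). With a 12-minute duration, imaging must start by 212 − 12 = minute 200.
Secondary incubation feeds imaging (must start by minute 200); quantification (must start by minute 212). Taking the minimum, secondary incubation must finish by minute 200 and start by 200 − 45 = minute 155.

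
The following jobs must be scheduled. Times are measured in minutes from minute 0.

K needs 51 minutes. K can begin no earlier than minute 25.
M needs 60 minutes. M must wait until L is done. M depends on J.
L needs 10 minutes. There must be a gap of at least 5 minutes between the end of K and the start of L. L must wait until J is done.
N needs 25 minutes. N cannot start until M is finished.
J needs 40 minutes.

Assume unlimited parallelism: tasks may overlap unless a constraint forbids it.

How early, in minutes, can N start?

After its own release at minute 25, K can start at minute 25 and finishes at minute 76.
Nothing blocks J, so it runs from minute 0 to minute 40.
For L: K (finishes minute 76, plus 5-minute gap → minute 81); J (finishes minute 40). Taking the maximum gives a start of minute 81, and it finishes at 81 + 10 = minute 91.
M needs all of L (finishes minute 91); J (finishes minute 40). That puts its earliest start at minute 91; it finishes at 91 + 60 = minute 151.
N waits on M (finishes minute 151), so the earliest it can start is minute 151.

151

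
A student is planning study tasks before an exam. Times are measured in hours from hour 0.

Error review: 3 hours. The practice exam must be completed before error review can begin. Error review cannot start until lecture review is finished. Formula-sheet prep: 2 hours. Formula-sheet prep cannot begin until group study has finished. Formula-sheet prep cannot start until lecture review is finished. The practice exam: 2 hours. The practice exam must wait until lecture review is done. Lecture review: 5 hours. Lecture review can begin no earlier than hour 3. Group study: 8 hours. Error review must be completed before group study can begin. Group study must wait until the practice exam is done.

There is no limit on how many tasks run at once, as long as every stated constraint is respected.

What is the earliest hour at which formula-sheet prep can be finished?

23

Lecture review waits on its own release at hour 3, so it starts at hour 3 and finishes at 3 + 5 = hour 8.
The practice exam waits on lecture review (finishes hour 8), so it starts at hour 8 and finishes at 8 + 2 = hour 10.
For error review: the practice exam (finishes hour 10); lecture review (finishes hour 8). Taking the maximum gives a start of hour 10, and it finishes at 10 + 3 = hour 13.
For group study: error review (finishes hour 13); the practice exam (finishes hour 10). Taking the maximum gives a start of hour 13, and it finishes at 13 + 8 = hour 21.
For formula-sheet prep: group study (finishes hour 21); lecture review (finishes hour 8). Taking the maximum gives a start of hour 21, and it finishes at 21 + 2 = hour 23.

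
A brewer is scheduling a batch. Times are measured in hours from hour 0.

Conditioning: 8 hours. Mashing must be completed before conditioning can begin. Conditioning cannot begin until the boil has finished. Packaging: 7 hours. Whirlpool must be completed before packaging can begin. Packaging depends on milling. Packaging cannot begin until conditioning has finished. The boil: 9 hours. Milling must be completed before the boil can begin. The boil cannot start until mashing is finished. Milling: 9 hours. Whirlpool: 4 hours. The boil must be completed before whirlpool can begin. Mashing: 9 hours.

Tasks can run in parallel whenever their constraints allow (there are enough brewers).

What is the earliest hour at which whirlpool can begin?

18

Nothing blocks mashing, so it runs from hour 0 to hour 9.
Milling can start immediately at hour 0; it finishes at hour 9.
For the boil: milling (finishes hour 9); mashing (finishes hour 9). Taking the maximum gives a start of hour 9, and it finishes at 9 + 9 = hour 18.
Whirlpool waits on the boil (finishes hour 18), so the earliest it can start is hour 18.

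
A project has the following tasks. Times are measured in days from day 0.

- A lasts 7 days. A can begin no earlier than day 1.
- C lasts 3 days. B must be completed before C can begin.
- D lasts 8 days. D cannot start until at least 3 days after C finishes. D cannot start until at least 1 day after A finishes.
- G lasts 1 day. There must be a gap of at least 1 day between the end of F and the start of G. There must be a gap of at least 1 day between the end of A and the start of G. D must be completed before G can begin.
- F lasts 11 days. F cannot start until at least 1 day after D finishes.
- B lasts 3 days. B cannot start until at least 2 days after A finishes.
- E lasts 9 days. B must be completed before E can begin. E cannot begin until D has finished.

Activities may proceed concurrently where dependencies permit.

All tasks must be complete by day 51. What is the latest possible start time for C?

Nothing follows E; the deadline of day 51 is its only limit. It must start by 51 − 9 = day 42.
To finish by day 51, G (duration 1) must start no later than day 50.
F feeds into G (must start by day 50, minus 1-day gap → day 49); so F must finish by day 49 and therefore start by day 38.
D must finish in time for E (must start by day 42); F (must start by day 38, minus 1-day gap → day 37); G (must start by day 50). The tightest is day 37, so D must start by 37 − 8 = day 29.
C has to be done before D (must start by day 29, minus 3-day gap → day 26). That means finishing by day 26, i.e. starting by 26 − 3 = day 23.

23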